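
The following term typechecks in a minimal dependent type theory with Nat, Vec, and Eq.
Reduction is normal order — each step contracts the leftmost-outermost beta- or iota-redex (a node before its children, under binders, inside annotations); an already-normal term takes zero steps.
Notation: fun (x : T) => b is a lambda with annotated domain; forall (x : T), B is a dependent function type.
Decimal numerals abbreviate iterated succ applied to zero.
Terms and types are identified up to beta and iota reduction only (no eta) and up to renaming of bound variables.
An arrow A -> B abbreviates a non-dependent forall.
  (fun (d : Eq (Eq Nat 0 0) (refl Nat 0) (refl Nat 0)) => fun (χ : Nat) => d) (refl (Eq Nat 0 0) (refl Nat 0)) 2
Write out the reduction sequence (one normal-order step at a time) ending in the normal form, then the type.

normal-order reduction:
  (fun (d : Eq (Eq Nat 0 0) (refl Nat 0) (refl Nat 0)) => fun (χ : Nat) => d) (refl (Eq Nat 0 0) (refl Nat 0)) 2
  ~> (fun (d : Nat) => refl (Eq Nat 0 0) (refl Nat 0)) 2
  ~> refl (Eq Nat 0 0) (refl Nat 0)
the term's type:
  Eq (Eq Nat 0 0) (refl Nat 0) (refl Nat 0)


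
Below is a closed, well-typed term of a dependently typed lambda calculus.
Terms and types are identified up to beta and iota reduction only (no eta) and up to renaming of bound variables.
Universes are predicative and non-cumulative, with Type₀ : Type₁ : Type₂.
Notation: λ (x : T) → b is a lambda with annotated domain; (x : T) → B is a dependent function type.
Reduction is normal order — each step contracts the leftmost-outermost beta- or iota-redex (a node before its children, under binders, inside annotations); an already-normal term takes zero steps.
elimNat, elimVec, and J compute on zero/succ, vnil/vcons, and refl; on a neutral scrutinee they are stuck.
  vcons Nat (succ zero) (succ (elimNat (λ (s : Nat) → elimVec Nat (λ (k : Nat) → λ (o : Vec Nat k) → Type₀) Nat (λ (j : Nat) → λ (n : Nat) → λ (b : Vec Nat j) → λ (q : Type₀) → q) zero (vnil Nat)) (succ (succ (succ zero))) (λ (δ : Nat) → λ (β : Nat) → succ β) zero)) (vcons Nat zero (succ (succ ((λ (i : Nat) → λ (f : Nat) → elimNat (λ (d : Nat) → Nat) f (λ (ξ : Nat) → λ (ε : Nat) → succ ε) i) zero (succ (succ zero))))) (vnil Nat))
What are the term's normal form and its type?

reduced normal form:
  vcons Nat (succ zero) (succ (succ (succ (succ zero)))) (vcons Nat zero (succ (succ (succ (succ zero)))) (vnil Nat))
the term's type:
  Vec Nat (succ (succ zero))
observation: reduction starts at an elimNat iota-redex, and 4 normal-order steps reach the normal form.


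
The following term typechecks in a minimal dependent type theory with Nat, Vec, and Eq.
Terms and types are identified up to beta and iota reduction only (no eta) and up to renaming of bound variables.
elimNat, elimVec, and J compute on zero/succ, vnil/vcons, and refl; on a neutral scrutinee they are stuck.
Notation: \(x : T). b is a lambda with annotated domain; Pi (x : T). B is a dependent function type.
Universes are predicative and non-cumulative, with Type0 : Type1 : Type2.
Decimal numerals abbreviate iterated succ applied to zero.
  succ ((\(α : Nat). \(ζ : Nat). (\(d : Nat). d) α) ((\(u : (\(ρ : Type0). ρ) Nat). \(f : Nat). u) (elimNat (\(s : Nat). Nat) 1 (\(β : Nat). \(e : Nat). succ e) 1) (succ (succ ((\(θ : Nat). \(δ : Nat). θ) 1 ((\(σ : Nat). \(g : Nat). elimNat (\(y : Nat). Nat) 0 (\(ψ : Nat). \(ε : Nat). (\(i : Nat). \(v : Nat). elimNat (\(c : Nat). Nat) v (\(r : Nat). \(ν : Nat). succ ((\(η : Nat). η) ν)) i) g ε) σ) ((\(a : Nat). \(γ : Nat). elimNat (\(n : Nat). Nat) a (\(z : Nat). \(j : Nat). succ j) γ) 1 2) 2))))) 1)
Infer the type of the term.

type:
  Nat


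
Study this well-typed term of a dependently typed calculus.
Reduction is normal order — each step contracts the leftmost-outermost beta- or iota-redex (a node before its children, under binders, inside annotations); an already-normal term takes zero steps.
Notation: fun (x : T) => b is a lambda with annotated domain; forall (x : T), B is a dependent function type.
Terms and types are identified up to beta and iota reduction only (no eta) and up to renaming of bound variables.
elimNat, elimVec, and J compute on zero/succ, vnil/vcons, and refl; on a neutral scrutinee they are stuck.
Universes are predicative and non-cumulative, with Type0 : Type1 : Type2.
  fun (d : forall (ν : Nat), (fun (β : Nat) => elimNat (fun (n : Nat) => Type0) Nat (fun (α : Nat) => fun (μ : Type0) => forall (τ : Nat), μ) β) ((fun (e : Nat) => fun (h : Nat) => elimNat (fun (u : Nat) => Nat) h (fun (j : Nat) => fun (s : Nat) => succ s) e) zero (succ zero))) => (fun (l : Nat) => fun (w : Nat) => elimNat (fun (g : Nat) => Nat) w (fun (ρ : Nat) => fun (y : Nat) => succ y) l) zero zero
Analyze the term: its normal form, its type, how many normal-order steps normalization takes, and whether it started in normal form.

normal form:
  fun (d : forall (ν : Nat), forall (β : Nat), Nat) => zero
type:
  forall (d : forall (ν : Nat), forall (β : Nat), Nat), Nat
reduction steps (normal order): 11
term was already normal: no
first redex: a beta-redex


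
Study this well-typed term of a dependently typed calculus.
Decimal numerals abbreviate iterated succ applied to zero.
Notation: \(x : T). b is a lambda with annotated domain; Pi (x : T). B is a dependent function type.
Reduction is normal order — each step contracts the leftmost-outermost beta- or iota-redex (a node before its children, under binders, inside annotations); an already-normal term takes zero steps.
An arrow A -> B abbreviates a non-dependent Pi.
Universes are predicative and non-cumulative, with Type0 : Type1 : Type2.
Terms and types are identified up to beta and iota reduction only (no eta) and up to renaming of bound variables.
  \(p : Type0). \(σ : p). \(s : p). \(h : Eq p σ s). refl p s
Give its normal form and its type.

resulting normal form:
  \(p : Type0). \(σ : p). \(s : p). \(h : Eq p σ s). refl p s
type:
  Pi (p : Type0). Pi (σ : p). Pi (s : p). Eq p σ s -> Eq p s s


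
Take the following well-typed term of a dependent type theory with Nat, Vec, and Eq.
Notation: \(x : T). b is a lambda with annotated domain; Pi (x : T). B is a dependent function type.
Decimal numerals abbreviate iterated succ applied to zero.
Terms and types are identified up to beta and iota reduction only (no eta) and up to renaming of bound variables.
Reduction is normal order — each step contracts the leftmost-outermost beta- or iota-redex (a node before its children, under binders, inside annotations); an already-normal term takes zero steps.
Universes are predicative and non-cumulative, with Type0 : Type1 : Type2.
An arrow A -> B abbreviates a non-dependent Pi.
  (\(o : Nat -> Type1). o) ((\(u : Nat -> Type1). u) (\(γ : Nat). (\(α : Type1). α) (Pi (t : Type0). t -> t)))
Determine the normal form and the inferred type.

normal form:
  \(o : Nat). Pi (u : Type0). u -> u
inferred type:
  Nat -> Type1
observation: the leftmost-outermost redex is a beta-redex, and normalization takes 3 steps.


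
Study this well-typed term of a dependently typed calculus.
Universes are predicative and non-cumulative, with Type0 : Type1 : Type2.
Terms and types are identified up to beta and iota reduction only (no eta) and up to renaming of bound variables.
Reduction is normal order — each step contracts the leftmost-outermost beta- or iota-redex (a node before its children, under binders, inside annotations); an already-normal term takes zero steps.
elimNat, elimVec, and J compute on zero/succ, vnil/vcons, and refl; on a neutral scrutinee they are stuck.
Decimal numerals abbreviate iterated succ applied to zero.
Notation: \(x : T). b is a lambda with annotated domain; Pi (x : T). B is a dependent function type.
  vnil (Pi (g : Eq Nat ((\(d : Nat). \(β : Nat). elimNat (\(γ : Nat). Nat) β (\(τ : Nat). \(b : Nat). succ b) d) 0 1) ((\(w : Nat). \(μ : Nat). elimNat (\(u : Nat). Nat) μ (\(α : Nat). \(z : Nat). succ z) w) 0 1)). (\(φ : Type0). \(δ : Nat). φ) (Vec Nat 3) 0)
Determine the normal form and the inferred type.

resulting normal form:
  vnil (Pi (g : Eq Nat 1 1). Vec Nat 3)
inferred type:
  Vec (Pi (g : Eq Nat 1 1). Vec Nat 3) 0


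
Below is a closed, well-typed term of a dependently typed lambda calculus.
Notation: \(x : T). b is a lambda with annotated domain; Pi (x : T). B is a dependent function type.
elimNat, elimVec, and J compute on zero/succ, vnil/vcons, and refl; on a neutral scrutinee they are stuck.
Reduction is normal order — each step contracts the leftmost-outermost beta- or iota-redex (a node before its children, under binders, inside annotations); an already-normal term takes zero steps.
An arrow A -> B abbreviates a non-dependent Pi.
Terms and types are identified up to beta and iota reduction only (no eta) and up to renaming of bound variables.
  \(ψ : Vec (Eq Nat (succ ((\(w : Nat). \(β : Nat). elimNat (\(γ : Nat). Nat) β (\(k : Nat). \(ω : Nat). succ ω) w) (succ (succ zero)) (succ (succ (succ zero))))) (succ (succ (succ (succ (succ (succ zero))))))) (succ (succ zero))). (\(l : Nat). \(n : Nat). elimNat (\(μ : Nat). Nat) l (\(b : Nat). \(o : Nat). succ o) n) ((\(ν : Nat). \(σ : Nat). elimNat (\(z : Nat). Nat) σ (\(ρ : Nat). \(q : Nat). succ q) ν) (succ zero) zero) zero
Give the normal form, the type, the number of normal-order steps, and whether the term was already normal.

normal form:
  \(ψ : Vec (Eq Nat (succ (succ (succ (succ (succ (succ zero)))))) (succ (succ (succ (succ (succ (succ zero))))))) (succ (succ zero))). succ zero
the term's type:
  Vec (Eq Nat (succ (succ (succ (succ (succ (succ zero)))))) (succ (succ (succ (succ (succ (succ zero))))))) (succ (succ zero)) -> Nat
reduction steps (normal order): 18
already normal: no
first redex: a beta-redex


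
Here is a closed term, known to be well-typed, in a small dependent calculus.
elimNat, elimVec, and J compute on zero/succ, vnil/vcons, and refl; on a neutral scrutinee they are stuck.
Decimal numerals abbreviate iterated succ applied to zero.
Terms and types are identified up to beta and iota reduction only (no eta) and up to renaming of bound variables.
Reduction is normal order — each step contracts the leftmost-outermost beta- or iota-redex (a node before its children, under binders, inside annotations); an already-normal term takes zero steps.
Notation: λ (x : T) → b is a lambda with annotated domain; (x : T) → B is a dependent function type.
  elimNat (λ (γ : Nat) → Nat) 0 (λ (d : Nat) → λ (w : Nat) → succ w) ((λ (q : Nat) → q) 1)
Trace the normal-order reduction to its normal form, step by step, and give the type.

reduction (normal order):
  elimNat (λ (γ : Nat) → Nat) 0 (λ (d : Nat) → λ (w : Nat) → succ w) ((λ (q : Nat) → q) 1)
  ~> elimNat (λ (γ : Nat) → Nat) 0 (λ (d : Nat) → λ (w : Nat) → succ w) 1
  ~> (λ (γ : Nat) → λ (d : Nat) → succ d) 0 (elimNat (λ (w : Nat) → Nat) 0 (λ (q : Nat) → λ (p : Nat) → succ p) 0)
  ~> (λ (γ : Nat) → succ γ) (elimNat (λ (d : Nat) → Nat) 0 (λ (w : Nat) → λ (q : Nat) → succ q) 0)
  ~> succ (elimNat (λ (γ : Nat) → Nat) 0 (λ (d : Nat) → λ (w : Nat) → succ w) 0)
  ~> 1
inferred type:
  Nat


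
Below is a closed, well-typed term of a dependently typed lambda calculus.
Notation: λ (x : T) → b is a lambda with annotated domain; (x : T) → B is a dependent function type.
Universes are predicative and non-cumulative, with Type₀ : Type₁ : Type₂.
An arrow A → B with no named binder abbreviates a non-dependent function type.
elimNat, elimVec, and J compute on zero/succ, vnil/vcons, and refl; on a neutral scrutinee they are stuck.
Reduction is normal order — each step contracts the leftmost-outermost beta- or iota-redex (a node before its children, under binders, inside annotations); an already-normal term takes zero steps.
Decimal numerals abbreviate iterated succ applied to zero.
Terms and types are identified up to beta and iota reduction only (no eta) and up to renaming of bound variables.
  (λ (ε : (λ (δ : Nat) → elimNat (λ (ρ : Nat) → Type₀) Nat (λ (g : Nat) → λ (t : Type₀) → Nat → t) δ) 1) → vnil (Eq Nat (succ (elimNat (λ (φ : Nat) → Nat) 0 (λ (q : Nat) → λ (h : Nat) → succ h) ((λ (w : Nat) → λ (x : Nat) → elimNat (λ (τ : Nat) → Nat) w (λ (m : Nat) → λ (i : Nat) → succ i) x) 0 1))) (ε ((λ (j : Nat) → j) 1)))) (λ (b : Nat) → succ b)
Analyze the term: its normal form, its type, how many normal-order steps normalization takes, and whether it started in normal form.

reduced normal form:
  vnil (Eq Nat 2 2)
type:
  Vec (Eq Nat 2 2) 0
normal-order step count: 13
already normal: no
first redex: a beta-redex


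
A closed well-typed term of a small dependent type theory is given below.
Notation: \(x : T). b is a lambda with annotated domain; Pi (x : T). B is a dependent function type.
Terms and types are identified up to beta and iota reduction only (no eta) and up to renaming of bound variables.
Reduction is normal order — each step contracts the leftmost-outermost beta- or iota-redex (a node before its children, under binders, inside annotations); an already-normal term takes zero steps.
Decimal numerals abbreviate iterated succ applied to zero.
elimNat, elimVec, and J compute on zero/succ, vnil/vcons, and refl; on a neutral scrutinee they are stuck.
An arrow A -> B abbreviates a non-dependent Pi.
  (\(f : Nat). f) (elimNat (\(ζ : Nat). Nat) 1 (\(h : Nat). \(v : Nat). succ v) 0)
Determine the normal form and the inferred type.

resulting normal form:
  1
inferred type:
  Nat
observation: 2 normal-order steps separate the term from its normal form.


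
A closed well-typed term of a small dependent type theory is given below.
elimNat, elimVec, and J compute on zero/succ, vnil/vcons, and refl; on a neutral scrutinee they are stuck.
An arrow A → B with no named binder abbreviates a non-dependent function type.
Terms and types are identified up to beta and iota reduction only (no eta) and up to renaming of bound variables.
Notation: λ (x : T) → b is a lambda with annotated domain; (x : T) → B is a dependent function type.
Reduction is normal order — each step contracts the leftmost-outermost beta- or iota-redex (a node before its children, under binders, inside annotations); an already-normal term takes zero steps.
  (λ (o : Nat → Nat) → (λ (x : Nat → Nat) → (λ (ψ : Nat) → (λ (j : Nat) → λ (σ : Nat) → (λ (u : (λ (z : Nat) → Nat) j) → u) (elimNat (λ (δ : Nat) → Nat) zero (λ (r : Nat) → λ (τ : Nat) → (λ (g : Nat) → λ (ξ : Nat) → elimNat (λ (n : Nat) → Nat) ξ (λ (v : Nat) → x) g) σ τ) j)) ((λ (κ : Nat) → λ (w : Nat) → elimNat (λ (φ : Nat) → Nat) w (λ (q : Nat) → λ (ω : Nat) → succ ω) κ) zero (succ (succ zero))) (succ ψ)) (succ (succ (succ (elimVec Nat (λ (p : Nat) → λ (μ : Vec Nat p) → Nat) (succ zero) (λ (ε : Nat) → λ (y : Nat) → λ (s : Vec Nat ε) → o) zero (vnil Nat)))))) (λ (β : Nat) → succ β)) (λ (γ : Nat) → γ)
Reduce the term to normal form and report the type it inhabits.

reduced normal form:
  succ (succ (succ (succ (succ (succ (succ (succ (succ (succ zero)))))))))
inferred type:
  Nat


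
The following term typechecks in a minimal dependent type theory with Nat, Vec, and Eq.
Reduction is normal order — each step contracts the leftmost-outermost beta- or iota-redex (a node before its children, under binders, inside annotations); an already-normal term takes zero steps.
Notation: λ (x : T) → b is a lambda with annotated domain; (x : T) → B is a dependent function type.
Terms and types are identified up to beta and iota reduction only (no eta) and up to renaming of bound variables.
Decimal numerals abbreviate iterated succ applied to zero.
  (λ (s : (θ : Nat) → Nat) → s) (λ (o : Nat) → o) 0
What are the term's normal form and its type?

resulting normal form:
  0
the term's type:
  Nat
observation: 2 normal-order steps separate the term from its normal form.


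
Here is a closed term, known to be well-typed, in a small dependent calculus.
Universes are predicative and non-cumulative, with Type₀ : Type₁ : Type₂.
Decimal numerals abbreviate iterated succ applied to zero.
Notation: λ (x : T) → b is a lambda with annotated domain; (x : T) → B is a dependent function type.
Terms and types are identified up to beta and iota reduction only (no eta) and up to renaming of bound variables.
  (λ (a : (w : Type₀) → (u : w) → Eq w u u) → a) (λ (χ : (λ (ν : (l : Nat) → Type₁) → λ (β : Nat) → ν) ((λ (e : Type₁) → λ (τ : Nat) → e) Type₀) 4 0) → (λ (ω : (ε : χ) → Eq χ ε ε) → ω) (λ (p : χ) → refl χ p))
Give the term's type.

inferred type:
  (a : Type₀) → (w : a) → Eq a w w


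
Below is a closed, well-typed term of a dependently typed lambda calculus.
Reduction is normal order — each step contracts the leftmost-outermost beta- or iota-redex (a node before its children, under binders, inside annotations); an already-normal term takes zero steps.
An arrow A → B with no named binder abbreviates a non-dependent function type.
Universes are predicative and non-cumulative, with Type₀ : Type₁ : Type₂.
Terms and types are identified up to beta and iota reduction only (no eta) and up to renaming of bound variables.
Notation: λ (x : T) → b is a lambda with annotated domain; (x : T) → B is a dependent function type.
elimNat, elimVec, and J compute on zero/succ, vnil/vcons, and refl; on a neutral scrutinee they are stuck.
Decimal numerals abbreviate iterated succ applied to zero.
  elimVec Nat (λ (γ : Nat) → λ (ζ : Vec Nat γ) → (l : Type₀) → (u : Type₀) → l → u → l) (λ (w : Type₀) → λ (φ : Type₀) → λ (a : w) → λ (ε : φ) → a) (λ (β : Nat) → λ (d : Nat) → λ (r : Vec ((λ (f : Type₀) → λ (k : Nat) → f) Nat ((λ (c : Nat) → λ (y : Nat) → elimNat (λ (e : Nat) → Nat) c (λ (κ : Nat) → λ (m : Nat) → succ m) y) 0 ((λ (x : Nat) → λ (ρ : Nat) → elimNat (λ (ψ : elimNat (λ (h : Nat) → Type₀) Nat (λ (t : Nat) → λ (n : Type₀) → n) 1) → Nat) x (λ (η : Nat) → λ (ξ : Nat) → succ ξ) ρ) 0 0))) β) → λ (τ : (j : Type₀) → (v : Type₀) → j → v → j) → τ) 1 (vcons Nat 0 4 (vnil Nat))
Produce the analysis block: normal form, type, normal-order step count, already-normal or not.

normal form:
  λ (γ : Type₀) → λ (ζ : Type₀) → λ (l : γ) → λ (u : ζ) → l
type:
  (γ : Type₀) → (ζ : Type₀) → γ → ζ → γ
steps to reach normal form (normal order): 6
term was already normal: no
first redex: an elimVec iota-redex


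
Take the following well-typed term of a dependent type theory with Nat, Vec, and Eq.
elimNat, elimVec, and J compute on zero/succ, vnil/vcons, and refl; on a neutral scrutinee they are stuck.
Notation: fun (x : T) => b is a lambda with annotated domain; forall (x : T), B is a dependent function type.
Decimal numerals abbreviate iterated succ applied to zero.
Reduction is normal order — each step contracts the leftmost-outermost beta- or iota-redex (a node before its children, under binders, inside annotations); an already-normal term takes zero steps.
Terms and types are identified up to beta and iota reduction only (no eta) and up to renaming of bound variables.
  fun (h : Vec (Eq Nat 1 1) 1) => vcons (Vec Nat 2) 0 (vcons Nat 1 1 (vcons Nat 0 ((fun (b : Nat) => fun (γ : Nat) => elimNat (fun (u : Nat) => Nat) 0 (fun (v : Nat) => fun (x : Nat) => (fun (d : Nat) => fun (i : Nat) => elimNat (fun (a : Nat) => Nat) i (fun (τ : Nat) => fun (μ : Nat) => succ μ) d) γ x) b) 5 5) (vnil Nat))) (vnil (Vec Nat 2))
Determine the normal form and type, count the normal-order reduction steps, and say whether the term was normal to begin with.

reduced normal form:
  fun (h : Vec (Eq Nat 1 1) 1) => vcons (Vec Nat 2) 0 (vcons Nat 1 1 (vcons Nat 0 25 (vnil Nat))) (vnil (Vec Nat 2))
inferred type:
  forall (h : Vec (Eq Nat 1 1) 1), Vec (Vec Nat 2) 1
steps to reach normal form (normal order): 108
term was already normal: no
first contracted redex: a beta-redex


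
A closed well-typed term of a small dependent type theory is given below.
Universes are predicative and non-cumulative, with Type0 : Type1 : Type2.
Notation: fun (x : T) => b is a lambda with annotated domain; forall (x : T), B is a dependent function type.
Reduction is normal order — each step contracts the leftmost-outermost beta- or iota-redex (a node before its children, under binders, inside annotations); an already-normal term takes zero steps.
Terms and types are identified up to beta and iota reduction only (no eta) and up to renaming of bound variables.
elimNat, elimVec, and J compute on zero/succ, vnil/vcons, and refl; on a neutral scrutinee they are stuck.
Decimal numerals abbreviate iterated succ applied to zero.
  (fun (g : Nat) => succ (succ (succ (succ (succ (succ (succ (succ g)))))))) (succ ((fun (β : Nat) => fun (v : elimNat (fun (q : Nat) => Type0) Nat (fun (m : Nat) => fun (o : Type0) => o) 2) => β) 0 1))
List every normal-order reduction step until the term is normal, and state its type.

normal-order reduction:
  (fun (g : Nat) => succ (succ (succ (succ (succ (succ (succ (succ g)))))))) (succ ((fun (β : Nat) => fun (v : elimNat (fun (q : Nat) => Type0) Nat (fun (m : Nat) => fun (o : Type0) => o) 2) => β) 0 1))
  ~> succ (succ (succ (succ (succ (succ (succ (succ (succ ((fun (g : Nat) => fun (β : elimNat (fun (v : Nat) => Type0) Nat (fun (q : Nat) => fun (m : Type0) => m) 2) => g) 0 1)))))))))
  ~> succ (succ (succ (succ (succ (succ (succ (succ (succ ((fun (g : elimNat (fun (β : Nat) => Type0) Nat (fun (v : Nat) => fun (q : Type0) => q) 2) => 0) 1)))))))))
  ~> 9
inferred type:
  Nat


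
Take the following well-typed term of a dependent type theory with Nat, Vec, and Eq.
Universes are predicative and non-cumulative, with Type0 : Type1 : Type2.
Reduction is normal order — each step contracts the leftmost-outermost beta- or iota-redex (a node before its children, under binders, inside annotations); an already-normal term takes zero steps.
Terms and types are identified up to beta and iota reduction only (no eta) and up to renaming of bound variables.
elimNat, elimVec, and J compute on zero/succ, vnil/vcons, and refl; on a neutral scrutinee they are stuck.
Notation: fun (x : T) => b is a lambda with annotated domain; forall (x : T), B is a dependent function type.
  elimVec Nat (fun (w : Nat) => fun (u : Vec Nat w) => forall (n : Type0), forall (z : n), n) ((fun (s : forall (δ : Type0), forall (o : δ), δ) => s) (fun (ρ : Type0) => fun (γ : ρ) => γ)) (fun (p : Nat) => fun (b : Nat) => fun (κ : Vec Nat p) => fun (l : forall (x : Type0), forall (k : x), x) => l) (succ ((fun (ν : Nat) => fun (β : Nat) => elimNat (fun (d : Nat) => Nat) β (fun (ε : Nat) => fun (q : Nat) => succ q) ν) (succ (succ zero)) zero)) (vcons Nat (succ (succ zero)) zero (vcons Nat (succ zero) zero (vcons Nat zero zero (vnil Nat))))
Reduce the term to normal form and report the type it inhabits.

reduced normal form:
  fun (w : Type0) => fun (u : w) => u
type:
  forall (w : Type0), forall (u : w), w
observation: contracting an elimVec iota-redex first, the term normalizes in 17 steps.


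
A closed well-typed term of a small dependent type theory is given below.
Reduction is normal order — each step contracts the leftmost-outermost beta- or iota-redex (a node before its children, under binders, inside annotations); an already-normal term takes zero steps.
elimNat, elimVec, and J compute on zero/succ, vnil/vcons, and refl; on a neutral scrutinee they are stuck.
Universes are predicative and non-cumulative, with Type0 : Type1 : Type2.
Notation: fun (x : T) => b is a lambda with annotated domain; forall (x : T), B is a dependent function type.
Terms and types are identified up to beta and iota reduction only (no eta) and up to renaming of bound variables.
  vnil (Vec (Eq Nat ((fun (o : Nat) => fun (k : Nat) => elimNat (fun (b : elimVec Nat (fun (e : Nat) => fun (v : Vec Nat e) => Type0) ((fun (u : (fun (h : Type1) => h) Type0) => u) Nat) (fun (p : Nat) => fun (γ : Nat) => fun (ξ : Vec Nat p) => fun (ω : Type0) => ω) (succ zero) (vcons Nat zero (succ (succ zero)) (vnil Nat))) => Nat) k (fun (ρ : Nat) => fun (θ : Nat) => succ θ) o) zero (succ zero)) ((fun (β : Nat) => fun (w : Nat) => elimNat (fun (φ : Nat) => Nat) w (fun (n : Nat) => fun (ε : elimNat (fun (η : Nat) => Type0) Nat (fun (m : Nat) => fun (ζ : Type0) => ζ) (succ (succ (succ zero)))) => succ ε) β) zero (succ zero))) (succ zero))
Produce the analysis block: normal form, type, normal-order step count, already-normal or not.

reduced normal form:
  vnil (Vec (Eq Nat (succ zero) (succ zero)) (succ zero))
the term's type:
  Vec (Vec (Eq Nat (succ zero) (succ zero)) (succ zero)) zero
steps to reach normal form (normal order): 6
already normal: no
first redex: a beta-redex


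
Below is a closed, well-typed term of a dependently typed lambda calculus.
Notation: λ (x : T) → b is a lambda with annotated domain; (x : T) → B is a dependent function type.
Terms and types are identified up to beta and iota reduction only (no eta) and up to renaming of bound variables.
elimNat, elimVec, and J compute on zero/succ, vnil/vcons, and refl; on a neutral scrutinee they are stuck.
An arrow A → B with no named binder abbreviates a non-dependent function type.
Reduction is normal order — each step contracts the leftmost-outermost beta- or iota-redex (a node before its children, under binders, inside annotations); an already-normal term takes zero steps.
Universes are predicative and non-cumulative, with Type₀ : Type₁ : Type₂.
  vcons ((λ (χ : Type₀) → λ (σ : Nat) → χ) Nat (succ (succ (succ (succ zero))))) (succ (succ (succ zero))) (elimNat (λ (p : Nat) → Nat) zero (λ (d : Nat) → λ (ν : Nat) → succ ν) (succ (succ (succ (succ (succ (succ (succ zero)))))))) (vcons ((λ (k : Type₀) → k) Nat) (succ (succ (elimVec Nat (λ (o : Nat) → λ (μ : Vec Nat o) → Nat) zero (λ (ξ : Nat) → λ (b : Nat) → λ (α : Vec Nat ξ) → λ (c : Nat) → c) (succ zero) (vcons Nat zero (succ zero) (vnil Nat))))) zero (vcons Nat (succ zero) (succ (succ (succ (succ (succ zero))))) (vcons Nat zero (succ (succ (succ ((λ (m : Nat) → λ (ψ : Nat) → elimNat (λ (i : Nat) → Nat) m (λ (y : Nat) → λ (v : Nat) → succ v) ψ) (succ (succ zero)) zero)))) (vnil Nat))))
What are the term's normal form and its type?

reduced normal form:
  vcons Nat (succ (succ (succ zero))) (succ (succ (succ (succ (succ (succ (succ zero))))))) (vcons Nat (succ (succ zero)) zero (vcons Nat (succ zero) (succ (succ (succ (succ (succ zero))))) (vcons Nat zero (succ (succ (succ (succ (succ zero))))) (vnil Nat))))
the term's type:
  Vec Nat (succ (succ (succ (succ zero))))


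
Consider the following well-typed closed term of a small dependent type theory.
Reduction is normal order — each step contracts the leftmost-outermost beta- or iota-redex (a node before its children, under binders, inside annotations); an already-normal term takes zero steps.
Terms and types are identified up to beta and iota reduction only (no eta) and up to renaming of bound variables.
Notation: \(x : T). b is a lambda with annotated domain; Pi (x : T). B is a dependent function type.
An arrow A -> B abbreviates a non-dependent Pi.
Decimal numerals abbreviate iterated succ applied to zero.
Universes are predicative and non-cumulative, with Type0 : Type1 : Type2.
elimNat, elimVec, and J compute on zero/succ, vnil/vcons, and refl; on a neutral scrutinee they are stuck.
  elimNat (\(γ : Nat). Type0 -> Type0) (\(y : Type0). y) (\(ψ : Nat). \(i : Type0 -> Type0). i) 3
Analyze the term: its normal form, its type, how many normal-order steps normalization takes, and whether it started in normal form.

reduced normal form:
  \(γ : Type0). γ
inferred type:
  Type0 -> Type0
steps to reach normal form (normal order): 10
term was already normal: no
first contracted redex: an elimNat iota-redex


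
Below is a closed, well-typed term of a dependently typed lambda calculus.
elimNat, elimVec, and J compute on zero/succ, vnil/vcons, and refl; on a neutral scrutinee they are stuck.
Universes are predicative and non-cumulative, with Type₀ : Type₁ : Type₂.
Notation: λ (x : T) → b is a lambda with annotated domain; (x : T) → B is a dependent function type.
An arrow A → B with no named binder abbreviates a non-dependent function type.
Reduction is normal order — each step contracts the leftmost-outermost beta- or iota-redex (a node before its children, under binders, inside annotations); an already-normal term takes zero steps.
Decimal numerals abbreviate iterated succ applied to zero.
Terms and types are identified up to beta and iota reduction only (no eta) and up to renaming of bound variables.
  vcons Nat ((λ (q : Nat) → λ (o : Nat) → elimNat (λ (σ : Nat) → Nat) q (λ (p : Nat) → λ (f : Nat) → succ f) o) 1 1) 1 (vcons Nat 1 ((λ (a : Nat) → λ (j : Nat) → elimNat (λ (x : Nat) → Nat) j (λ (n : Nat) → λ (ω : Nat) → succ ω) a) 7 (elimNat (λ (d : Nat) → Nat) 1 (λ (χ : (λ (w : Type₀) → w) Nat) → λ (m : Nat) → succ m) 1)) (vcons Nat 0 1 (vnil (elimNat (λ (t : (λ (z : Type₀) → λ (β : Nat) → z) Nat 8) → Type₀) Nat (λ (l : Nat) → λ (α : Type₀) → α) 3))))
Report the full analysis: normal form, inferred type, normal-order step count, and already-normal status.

resulting normal form:
  vcons Nat 2 1 (vcons Nat 1 9 (vcons Nat 0 1 (vnil Nat)))
type:
  Vec Nat 3
reduction steps (normal order): 44
already normal: no
first contracted redex: a beta-redex


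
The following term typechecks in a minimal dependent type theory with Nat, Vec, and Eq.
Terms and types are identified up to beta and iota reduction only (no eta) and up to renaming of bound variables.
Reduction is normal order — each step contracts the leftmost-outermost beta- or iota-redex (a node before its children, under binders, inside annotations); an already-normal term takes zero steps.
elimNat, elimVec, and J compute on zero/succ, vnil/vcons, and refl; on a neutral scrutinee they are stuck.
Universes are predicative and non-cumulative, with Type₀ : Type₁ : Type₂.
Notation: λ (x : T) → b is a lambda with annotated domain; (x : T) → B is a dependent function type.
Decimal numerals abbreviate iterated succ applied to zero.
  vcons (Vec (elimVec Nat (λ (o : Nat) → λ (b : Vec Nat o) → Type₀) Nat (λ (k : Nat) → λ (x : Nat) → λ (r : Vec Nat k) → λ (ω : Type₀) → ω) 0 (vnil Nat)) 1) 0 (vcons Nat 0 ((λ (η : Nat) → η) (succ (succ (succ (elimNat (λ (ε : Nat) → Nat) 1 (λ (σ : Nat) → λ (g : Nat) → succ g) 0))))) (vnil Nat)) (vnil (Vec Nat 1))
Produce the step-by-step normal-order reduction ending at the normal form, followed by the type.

normal-order reduction sequence:
  vcons (Vec (elimVec Nat (λ (o : Nat) → λ (b : Vec Nat o) → Type₀) Nat (λ (k : Nat) → λ (x : Nat) → λ (r : Vec Nat k) → λ (ω : Type₀) → ω) 0 (vnil Nat)) 1) 0 (vcons Nat 0 ((λ (η : Nat) → η) (succ (succ (succ (elimNat (λ (ε : Nat) → Nat) 1 (λ (σ : Nat) → λ (g : Nat) → succ g) 0))))) (vnil Nat)) (vnil (Vec Nat 1))
  ~> vcons (Vec Nat 1) 0 (vcons Nat 0 ((λ (o : Nat) → o) (succ (succ (succ (elimNat (λ (b : Nat) → Nat) 1 (λ (k : Nat) → λ (x : Nat) → succ x) 0))))) (vnil Nat)) (vnil (Vec Nat 1))
  ~> vcons (Vec Nat 1) 0 (vcons Nat 0 (succ (succ (succ (elimNat (λ (o : Nat) → Nat) 1 (λ (b : Nat) → λ (k : Nat) → succ k) 0)))) (vnil Nat)) (vnil (Vec Nat 1))
  ~> vcons (Vec Nat 1) 0 (vcons Nat 0 4 (vnil Nat)) (vnil (Vec Nat 1))
type:
  Vec (Vec Nat 1) 1


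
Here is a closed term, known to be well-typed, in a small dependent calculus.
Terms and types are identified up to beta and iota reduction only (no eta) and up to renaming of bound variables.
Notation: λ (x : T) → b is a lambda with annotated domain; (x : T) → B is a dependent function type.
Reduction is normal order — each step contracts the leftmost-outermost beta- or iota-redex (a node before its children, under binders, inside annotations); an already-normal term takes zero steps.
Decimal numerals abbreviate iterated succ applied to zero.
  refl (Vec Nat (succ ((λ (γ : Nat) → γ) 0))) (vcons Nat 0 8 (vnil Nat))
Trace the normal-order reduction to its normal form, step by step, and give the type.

normal-order reduction:
  refl (Vec Nat (succ ((λ (γ : Nat) → γ) 0))) (vcons Nat 0 8 (vnil Nat))
  ~> refl (Vec Nat 1) (vcons Nat 0 8 (vnil Nat))
type:
  Eq (Vec Nat 1) (vcons Nat 0 8 (vnil Nat)) (vcons Nat 0 8 (vnil Nat))


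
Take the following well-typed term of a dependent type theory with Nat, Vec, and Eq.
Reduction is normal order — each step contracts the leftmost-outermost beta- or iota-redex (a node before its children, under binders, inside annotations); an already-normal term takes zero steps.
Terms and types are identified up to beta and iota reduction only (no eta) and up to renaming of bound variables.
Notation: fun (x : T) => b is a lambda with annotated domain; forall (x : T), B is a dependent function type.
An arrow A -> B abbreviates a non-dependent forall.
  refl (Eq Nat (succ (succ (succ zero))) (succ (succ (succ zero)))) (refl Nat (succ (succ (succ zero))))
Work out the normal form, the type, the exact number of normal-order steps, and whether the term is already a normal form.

reduced normal form:
  refl (Eq Nat (succ (succ (succ zero))) (succ (succ (succ zero)))) (refl Nat (succ (succ (succ zero))))
type:
  Eq (Eq Nat (succ (succ (succ zero))) (succ (succ (succ zero)))) (refl Nat (succ (succ (succ zero)))) (refl Nat (succ (succ (succ zero))))
steps to reach normal form (normal order): 0
started in normal form: yes


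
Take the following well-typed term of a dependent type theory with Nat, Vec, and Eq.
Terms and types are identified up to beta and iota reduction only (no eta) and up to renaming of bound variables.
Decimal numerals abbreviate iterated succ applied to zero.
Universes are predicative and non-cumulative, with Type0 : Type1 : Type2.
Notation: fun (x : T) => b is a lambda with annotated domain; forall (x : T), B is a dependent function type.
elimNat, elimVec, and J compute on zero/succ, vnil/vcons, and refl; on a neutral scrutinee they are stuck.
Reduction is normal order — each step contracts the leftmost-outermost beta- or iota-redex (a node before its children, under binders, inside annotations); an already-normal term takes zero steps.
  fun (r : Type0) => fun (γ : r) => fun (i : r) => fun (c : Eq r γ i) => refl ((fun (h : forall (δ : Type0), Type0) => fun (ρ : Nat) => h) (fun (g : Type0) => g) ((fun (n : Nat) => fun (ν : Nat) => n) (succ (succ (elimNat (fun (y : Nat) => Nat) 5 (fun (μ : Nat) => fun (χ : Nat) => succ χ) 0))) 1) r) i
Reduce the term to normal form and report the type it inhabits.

resulting normal form:
  fun (r : Type0) => fun (γ : r) => fun (i : r) => fun (c : Eq r γ i) => refl r i
inferred type:
  forall (r : Type0), forall (γ : r), forall (i : r), forall (c : Eq r γ i), Eq r i i
observation: the leftmost-outermost redex is a beta-redex, and normalization takes 3 steps.


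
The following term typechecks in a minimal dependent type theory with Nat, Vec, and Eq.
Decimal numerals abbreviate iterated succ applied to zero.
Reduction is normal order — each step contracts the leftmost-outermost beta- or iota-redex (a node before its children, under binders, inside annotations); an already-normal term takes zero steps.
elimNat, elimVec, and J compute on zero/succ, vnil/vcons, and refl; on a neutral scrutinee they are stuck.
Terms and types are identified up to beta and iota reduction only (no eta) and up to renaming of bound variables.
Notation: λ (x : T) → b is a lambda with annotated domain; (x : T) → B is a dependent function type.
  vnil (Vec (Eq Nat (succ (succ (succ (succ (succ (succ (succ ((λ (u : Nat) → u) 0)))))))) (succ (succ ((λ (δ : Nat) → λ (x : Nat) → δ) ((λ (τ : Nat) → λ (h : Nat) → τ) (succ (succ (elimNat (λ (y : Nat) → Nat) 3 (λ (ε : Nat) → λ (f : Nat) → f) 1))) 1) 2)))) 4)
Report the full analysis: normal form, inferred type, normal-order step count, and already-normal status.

normal form:
  vnil (Vec (Eq Nat 7 7) 4)
the term's type:
  Vec (Vec (Eq Nat 7 7) 4) 0
reduction steps (normal order): 9
term was already normal: no
first contracted redex: a beta-redex


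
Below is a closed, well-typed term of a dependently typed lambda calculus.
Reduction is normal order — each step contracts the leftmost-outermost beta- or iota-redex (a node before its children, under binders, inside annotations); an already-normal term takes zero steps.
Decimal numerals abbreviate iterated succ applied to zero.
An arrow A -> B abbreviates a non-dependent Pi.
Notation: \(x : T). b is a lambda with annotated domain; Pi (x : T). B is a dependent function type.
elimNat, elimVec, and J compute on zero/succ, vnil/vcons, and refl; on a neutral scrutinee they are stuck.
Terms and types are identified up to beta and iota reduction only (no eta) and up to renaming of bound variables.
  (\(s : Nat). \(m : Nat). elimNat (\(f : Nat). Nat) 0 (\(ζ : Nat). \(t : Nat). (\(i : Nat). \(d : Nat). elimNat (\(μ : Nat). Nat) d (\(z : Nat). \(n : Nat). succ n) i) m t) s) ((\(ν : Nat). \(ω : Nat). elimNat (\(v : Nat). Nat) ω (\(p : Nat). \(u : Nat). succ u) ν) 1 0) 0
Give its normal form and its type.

normal form:
  0
type:
  Nat
observation: the term reaches its normal form after 15 normal-order steps.


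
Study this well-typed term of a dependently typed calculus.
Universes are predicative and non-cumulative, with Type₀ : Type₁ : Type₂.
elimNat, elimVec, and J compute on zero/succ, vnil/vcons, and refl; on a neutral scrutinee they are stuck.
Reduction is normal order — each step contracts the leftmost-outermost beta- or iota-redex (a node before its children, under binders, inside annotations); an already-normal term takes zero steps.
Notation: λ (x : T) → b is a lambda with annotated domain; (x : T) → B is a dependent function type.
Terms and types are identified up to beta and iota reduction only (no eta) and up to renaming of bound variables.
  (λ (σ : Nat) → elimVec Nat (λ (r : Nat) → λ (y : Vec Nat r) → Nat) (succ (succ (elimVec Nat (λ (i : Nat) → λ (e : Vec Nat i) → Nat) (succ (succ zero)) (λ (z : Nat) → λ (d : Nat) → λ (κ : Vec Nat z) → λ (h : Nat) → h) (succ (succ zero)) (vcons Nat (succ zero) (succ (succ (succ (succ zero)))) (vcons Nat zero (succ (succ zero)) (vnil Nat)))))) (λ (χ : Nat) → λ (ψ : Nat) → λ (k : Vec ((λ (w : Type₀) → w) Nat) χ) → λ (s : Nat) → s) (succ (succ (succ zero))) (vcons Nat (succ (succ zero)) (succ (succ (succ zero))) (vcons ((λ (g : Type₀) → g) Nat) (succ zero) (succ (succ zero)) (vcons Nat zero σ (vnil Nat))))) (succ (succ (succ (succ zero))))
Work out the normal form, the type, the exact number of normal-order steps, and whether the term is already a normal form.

normal form:
  succ (succ (succ (succ zero)))
type:
  Nat
normal-order step count: 28
term was already normal: no
first contracted redex: a beta-redex


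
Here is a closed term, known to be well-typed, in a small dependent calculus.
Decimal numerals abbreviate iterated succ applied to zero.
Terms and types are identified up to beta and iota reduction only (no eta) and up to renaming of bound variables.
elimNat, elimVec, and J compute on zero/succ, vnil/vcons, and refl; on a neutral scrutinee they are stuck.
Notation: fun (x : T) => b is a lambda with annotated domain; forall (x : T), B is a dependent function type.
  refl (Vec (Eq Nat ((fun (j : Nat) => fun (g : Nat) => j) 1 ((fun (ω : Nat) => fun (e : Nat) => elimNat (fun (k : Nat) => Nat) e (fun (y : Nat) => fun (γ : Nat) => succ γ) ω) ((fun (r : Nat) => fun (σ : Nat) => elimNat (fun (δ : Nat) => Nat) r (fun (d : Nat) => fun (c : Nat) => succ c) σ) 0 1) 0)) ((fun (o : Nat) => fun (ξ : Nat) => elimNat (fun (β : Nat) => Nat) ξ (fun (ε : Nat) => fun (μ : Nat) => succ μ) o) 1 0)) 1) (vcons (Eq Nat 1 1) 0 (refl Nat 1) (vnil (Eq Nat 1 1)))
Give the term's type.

the term's type:
  Eq (Vec (Eq Nat 1 1) 1) (vcons (Eq Nat 1 1) 0 (refl Nat 1) (vnil (Eq Nat 1 1))) (vcons (Eq Nat 1 1) 0 (refl Nat 1) (vnil (Eq Nat 1 1)))
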